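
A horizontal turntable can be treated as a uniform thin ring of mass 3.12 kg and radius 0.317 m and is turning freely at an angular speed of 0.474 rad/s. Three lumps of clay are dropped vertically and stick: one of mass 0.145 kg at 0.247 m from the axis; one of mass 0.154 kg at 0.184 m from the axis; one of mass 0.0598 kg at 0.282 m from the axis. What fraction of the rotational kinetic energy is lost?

fraction ≈ 0.0566

The added mass arrives with no angular momentum about the axis, and any external torque about the axis is negligible, so the system's angular momentum is conserved.
I_p = (3.12)(0.317)² = 0.3135 kg·m².
Added inertia Σmr² = (0.145)(0.247)² + (0.154)(0.184)² + (0.0598)(0.282)² = 0.01882 kg·m²; I_f = 0.3135 + 0.01882 = 0.3323 kg·m².
ω_f = I_p ω_i / I_f = (0.3135)(0.474) / 0.3323 = 0.4472 rad/s.
KE_i = ½(0.3135)(0.4740 rad/s)² = 0.03522 J; KE_f = ½(0.3323)(0.4472)² = 0.03323 J.
Fraction lost = 0.05662.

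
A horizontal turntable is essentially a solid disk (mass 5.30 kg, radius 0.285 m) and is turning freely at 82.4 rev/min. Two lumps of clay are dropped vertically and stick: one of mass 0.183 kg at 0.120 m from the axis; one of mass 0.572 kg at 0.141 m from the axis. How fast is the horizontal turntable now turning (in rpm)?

No external torque acts about the axis; L_before = L_after.
I_p = ½(5.30)(0.285)² = 0.2152 kg·m².
Added inertia Σmr² = (0.183)(0.120)² + (0.572)(0.141)² = 0.01401 kg·m²; I_f = 0.2152 + 0.01401 = 0.2293 kg·m².
ω_f = I_p ω_i / I_f = (0.2152)(82.4) / 0.2293 = 77.37 rpm.

ω_f ≈ 77.4 rpm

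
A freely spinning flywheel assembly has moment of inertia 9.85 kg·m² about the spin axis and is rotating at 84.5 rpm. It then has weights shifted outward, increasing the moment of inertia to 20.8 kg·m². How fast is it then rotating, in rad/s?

No external torque acts about the spin axis, so angular momentum is conserved.
ω₂ = I₁ω₁ / I₂ = (9.850)(84.5 rpm) / (20.80) = 40.02 rpm = 4.190 rad/s.

ω₂ ≈ 4.19 rad/s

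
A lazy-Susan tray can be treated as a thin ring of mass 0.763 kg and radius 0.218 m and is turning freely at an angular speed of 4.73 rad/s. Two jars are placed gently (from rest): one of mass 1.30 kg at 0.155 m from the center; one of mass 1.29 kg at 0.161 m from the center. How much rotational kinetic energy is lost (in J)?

energy lost ≈ 0.260 J

The added mass arrives with no angular momentum about the center, and any external torque about the center is negligible, so the system's angular momentum is conserved.
I_p = (0.763)(0.218)² = 0.03626 kg·m².
Added inertia Σmr² = (1.30)(0.155)² + (1.29)(0.161)² = 0.06467 kg·m²; I_f = 0.03626 + 0.06467 = 0.1009 kg·m².
ω_f = I_p ω_i / I_f = (0.03626)(4.73) / 0.1009 = 1.699 rad/s.
KE_i = ½(0.03626)(4.730 rad/s)² = 0.4056 J; KE_f = ½(0.1009)(1.699)² = 0.1457 J.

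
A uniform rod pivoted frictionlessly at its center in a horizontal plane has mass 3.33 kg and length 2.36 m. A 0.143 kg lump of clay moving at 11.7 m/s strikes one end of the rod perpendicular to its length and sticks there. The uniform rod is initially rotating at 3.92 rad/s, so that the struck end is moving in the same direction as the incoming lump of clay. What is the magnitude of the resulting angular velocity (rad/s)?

The axle reaction passes through the pivot and exerts no torque about it; angular momentum about the pivot is conserved through the impact.
I_p = (1/12)(3.33)(2.36)² = 1.546 kg·m². Taking the sense of the lump of clay's angular momentum as positive, L_{lump} = m v R = (0.143)(11.7)(2.36/2) = 1.974 kg·m²/s.
L_i = +I_p ω_p + m v R = +(1.546)(3.92) + 1.974 = 8.033 kg·m²/s.
After sticking, I_f = I_p + m R² = 1.546 + (0.143)(2.36/2)² = 1.745 kg·m².
ω_f = L_i / I_f = 8.033 / 1.745 = 4.604 rad/s.

|ω_f| ≈ 4.60 rad/s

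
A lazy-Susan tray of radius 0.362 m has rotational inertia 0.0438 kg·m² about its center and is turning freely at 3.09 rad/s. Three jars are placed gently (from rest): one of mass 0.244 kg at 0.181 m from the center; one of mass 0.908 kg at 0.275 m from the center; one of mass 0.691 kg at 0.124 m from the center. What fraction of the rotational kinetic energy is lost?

The added mass arrives with no angular momentum about the center, and any external torque about the center is negligible, so the system's angular momentum is conserved.
Added inertia Σmr² = (0.244)(0.181)² + (0.908)(0.275)² + (0.691)(0.124)² = 0.08729 kg·m²; I_f = 0.04380 + 0.08729 = 0.1311 kg·m².
ω_f = I_p ω_i / I_f = (0.04380)(3.09) / 0.1311 = 1.032 rad/s.
KE_i = ½(0.04380)(3.090 rad/s)² = 0.2091 J; KE_f = ½(0.1311)(1.032)² = 0.06987 J.
Fraction lost = 0.6659.

fraction ≈ 0.666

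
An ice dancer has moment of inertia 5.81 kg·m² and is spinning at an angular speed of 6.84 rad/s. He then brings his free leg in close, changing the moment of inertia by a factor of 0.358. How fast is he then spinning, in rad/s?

With no external torque about the axis, L is conserved: I₁ω₁ = I₂ω₂.
I₂ = 0.358 × 5.81 = 2.080 kg·m².
ω₂ = I₁ω₁ / I₂ = (5.810)(6.84 rad/s) / (2.080) = 19.11 rad/s.

ω₂ ≈ 19.1 rad/s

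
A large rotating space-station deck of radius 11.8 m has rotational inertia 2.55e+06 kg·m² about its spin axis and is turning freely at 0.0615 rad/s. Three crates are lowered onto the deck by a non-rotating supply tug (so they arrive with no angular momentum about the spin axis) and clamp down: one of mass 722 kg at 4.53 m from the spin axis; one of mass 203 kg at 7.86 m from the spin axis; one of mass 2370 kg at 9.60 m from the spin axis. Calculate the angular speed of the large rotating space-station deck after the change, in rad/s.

ω_f ≈ 0.0561 rad/s

The added mass arrives with no angular momentum about the spin axis, and any external torque about the spin axis is negligible, so the system's angular momentum is conserved.
Added inertia Σmr² = (722)(4.53)² + (203)(7.86)² + (2370)(9.60)² = 2.458e+05 kg·m²; I_f = 2.550e+06 + 2.458e+05 = 2.796e+06 kg·m².
ω_f = I_p ω_i / I_f = (2.550e+06)(0.0615) / 2.796e+06 = 0.05609 rad/s.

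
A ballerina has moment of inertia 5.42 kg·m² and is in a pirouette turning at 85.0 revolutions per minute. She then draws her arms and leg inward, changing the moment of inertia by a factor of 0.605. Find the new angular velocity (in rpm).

ω₂ ≈ 140 rpm

No external torque acts about the spin axis, so angular momentum is conserved.
I₂ = 0.605 × 5.42 = 3.279 kg·m².
ω₂ = I₁ω₁ / I₂ = (5.420)(85.0 rpm) / (3.279) = 140.5 rpm.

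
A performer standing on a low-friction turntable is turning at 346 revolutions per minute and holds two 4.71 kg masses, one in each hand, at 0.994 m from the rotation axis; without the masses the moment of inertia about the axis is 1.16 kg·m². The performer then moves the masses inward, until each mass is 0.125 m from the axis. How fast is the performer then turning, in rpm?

ω₂ ≈ 2770 rpm

Angular momentum about the spin axis is conserved since the torque about it is zero.
I₁ = 1.16 + 2(4.71)(0.994)² = 10.47 kg·m²; I₂ = 1.16 + 2(4.71)(0.125)² = 1.307 kg·m².
ω₂ = I₁ω₁ / I₂ = (10.47)(346 rpm) / (1.307) = 2771 rpm.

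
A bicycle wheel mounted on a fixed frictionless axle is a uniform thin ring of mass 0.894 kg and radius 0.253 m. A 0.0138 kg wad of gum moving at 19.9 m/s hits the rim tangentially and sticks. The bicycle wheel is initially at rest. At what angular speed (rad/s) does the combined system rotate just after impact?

|ω_f| ≈ 1.20 rad/s

The axle reaction passes through the axle and exerts no torque about it; angular momentum about the axle is conserved through the impact.
I_p = (0.894)(0.253)² = 0.05722 kg·m². Taking the sense of the wad of gum's angular momentum as positive, L_{wad} = m v R = (0.0138)(19.9)(0.253) = 0.06948 kg·m²/s.
L_i = 0 + 0.06948 = 0.06948 kg·m²/s.
After sticking, I_f = I_p + m R² = 0.05722 + (0.0138)(0.253)² = 0.05811 kg·m².
ω_f = L_i / I_f = 0.06948 / 0.05811 = 1.196 rad/s.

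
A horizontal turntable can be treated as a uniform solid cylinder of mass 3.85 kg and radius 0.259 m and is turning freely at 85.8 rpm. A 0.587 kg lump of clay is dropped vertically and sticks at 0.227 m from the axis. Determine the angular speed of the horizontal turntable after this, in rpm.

No external torque acts about the axis; L_before = L_after.
I_p = ½(3.85)(0.259)² = 0.1291 kg·m².
Added inertia Σmr² = (0.587)(0.227)² = 0.03025 kg·m²; I_f = 0.1291 + 0.03025 = 0.1594 kg·m².
ω_f = I_p ω_i / I_f = (0.1291)(85.8) / 0.1594 = 69.52 rpm.

ω_f ≈ 69.5 rpm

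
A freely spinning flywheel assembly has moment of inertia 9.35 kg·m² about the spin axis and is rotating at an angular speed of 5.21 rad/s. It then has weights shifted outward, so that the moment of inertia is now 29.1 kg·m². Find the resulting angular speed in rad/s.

Angular momentum about the spin axis is conserved since the torque about it is zero.
ω₂ = I₁ω₁ / I₂ = (9.350)(5.21 rad/s) / (29.10) = 1.674 rad/s.

ω₂ ≈ 1.67 rad/s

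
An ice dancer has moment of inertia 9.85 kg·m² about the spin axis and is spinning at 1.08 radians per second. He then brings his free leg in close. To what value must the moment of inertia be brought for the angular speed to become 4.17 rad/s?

I₂ ≈ 2.55 kg·m²

Angular momentum about the spin axis is conserved since the torque about it is zero.
I₂ = I₁ω₁ / ω₂ = (9.85)(1.08) / (4.17) = 2.551 kg·m².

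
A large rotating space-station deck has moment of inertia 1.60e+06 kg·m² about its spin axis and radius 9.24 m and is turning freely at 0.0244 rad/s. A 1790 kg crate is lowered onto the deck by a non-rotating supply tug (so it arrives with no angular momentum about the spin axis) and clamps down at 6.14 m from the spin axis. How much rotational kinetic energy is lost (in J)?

energy lost ≈ 19.3 J

The added mass arrives with no angular momentum about the spin axis, and any external torque about the spin axis is negligible, so the system's angular momentum is conserved.
Added inertia Σmr² = (1790)(6.14)² = 67480 kg·m²; I_f = 1.600e+06 + 67480 = 1.667e+06 kg·m².
ω_f = I_p ω_i / I_f = (1.600e+06)(0.0244) / 1.667e+06 = 0.02341 rad/s.
KE_i = ½(1.600e+06)(0.02440 rad/s)² = 476.3 J; KE_f = ½(1.667e+06)(0.02341)² = 457.0 J.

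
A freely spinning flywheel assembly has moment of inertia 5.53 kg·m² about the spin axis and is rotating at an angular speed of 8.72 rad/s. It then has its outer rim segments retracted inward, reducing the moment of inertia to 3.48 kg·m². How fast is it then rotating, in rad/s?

With no external torque about the axis, L is conserved: I₁ω₁ = I₂ω₂.
ω₂ = I₁ω₁ / I₂ = (5.530)(8.72 rad/s) / (3.480) = 13.86 rad/s.

ω₂ ≈ 13.9 rad/s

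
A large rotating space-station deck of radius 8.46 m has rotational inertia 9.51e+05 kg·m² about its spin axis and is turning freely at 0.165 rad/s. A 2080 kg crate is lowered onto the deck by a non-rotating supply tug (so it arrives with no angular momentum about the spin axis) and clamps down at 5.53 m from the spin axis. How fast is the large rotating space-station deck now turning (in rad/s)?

ω_f ≈ 0.155 rad/s

The added mass arrives with no angular momentum about the spin axis, and any external torque about the spin axis is negligible, so the system's angular momentum is conserved.
Added inertia Σmr² = (2080)(5.53)² = 63610 kg·m²; I_f = 9.510e+05 + 63610 = 1.015e+06 kg·m².
ω_f = I_p ω_i / I_f = (9.510e+05)(0.165) / 1.015e+06 = 0.1547 rad/s.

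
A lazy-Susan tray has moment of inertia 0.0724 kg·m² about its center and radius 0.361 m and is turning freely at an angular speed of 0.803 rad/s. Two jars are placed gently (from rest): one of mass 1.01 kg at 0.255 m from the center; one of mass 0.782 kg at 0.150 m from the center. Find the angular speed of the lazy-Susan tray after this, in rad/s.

No external torque acts about the center; L_before = L_after.
Added inertia Σmr² = (1.01)(0.255)² + (0.782)(0.150)² = 0.08327 kg·m²; I_f = 0.07240 + 0.08327 = 0.1557 kg·m².
ω_f = I_p ω_i / I_f = (0.07240)(0.803) / 0.1557 = 0.3735 rad/s.

ω_f ≈ 0.373 rad/s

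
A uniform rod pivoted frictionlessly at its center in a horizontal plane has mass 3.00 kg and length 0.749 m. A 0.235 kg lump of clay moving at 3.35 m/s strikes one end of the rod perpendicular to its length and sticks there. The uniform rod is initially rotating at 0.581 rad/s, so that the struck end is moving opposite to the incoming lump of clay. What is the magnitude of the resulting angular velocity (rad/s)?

|ω_f| ≈ 1.23 rad/s

The axle reaction passes through the pivot and exerts no torque about it; angular momentum about the pivot is conserved through the impact.
I_p = (1/12)(3.00)(0.749)² = 0.1403 kg·m². Taking the sense of the lump of clay's angular momentum as positive, L_{lump} = m v R = (0.235)(3.35)(0.749/2) = 0.2948 kg·m²/s.
L_i = −I_p ω_p + m v R = −(0.1403)(0.581) + 0.2948 = 0.2133 kg·m²/s.
After sticking, I_f = I_p + m R² = 0.1403 + (0.235)(0.749/2)² = 0.1732 kg·m².
ω_f = L_i / I_f = 0.2133 / 0.1732 = 1.232 rad/s.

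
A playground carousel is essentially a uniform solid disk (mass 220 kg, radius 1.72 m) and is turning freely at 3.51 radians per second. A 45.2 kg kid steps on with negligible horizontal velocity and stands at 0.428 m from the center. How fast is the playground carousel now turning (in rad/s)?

The added mass arrives with no angular momentum about the center, and any external torque about the center is negligible, so the system's angular momentum is conserved.
I_p = ½(220)(1.72)² = 325.4 kg·m².
Added inertia Σmr² = (45.2)(0.428)² = 8.280 kg·m²; I_f = 325.4 + 8.280 = 333.7 kg·m².
ω_f = I_p ω_i / I_f = (325.4)(3.51) / 333.7 = 3.423 rad/s.

ω_f ≈ 3.42 rad/s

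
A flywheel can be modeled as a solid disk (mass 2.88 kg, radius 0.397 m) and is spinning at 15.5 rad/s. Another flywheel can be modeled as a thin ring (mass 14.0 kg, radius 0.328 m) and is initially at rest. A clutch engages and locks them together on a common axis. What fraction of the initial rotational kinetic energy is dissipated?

fraction ≈ 0.869

No external torque acts about the common axis, so total angular momentum is conserved.
Moments of inertia: I_A = ½(2.88)(0.397)² = 0.2270 kg·m²; I_B = (14.0)(0.328)² = 1.506 kg·m².
Taking A's sense as positive: L = (0.2270)(15.5) = 3.518 kg·m²·rad/s.
Combined I = 0.2270 + 1.506 = 1.733 kg·m².
ω_f = L / I = 3.518 / 1.733 = 2.030 rad/s.
KE_i = ½ΣIω² = 27.26 J; KE_f = ½(1.733)(2.030)² = 3.570 J.
Fraction dissipated = (KE_i − KE_f)/KE_i = 0.8690.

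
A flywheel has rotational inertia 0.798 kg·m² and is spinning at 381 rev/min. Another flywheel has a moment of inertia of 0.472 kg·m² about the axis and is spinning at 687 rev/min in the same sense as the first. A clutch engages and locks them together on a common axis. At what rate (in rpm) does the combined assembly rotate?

|ω_f| ≈ 495 rpm

No external torque acts about the common axis, so total angular momentum is conserved.
Taking A's sense as positive: L = (0.7980)(381) + (0.4720)(687) = 628.3 kg·m²·rpm.
Combined I = 0.7980 + 0.4720 = 1.270 kg·m².
ω_f = L / I = 628.3 / 1.270 = 494.7 rpm.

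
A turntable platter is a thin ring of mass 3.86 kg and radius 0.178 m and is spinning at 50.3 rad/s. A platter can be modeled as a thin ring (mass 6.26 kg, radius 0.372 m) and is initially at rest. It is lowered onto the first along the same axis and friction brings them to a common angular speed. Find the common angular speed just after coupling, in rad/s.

|ω_f| ≈ 6.22 rad/s

The coupling torques are internal; angular momentum about the shared axis is conserved.
Moments of inertia: I_A = (3.86)(0.178)² = 0.1223 kg·m²; I_B = (6.26)(0.372)² = 0.8663 kg·m².
Taking A's sense as positive: L = (0.1223)(50.3) = 6.152 kg·m²·rad/s.
Combined I = 0.1223 + 0.8663 = 0.9886 kg·m².
ω_f = L / I = 6.152 / 0.9886 = 6.223 rad/s.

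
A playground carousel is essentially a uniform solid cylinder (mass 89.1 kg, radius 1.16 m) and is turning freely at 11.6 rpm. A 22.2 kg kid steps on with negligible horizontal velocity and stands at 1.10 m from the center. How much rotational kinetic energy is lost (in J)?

energy lost ≈ 13.7 J

The added mass arrives with no angular momentum about the center, and any external torque about the center is negligible, so the system's angular momentum is conserved.
I_p = ½(89.1)(1.16)² = 59.95 kg·m².
Added inertia Σmr² = (22.2)(1.10)² = 26.86 kg·m²; I_f = 59.95 + 26.86 = 86.81 kg·m².
ω_f = I_p ω_i / I_f = (59.95)(11.6) / 86.81 = 8.010 rpm.
KE_i = ½(59.95)(1.215 rad/s)² = 44.23 J; KE_f = ½(86.81)(0.8389)² = 30.54 J.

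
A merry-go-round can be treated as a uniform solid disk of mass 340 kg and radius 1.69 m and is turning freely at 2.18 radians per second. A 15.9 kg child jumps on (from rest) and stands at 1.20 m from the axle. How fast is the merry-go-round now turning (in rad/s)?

The added mass arrives with no angular momentum about the axle, and any external torque about the axle is negligible, so the system's angular momentum is conserved.
I_p = ½(340)(1.69)² = 485.5 kg·m².
Added inertia Σmr² = (15.9)(1.20)² = 22.90 kg·m²; I_f = 485.5 + 22.90 = 508.4 kg·m².
ω_f = I_p ω_i / I_f = (485.5)(2.18) / 508.4 = 2.082 rad/s.

ω_f ≈ 2.08 rad/s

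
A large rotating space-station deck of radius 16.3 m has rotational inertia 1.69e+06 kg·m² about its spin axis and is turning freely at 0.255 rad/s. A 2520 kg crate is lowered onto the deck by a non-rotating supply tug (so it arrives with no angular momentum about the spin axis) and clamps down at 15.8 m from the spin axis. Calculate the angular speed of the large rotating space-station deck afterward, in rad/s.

No external torque acts about the spin axis; L_before = L_after.
Added inertia Σmr² = (2520)(15.8)² = 6.291e+05 kg·m²; I_f = 1.690e+06 + 6.291e+05 = 2.319e+06 kg·m².
ω_f = I_p ω_i / I_f = (1.690e+06)(0.255) / 2.319e+06 = 0.1858 rad/s.

ω_f ≈ 0.186 rad/s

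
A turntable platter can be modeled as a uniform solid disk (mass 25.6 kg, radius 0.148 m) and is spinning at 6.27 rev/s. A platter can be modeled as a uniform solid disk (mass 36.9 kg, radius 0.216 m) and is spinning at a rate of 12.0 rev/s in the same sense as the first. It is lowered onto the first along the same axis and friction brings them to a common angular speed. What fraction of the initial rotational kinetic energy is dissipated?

The coupling torques are internal; angular momentum about the shared axis is conserved.
Moments of inertia: I_A = ½(25.6)(0.148)² = 0.2804 kg·m²; I_B = ½(36.9)(0.216)² = 0.8608 kg·m².
Taking A's sense as positive: L = (0.2804)(6.27) + (0.8608)(12.0) = 12.09 kg·m²·rev/s.
Combined I = 0.2804 + 0.8608 = 1.141 kg·m².
ω_f = L / I = 12.09 / 1.141 = 10.59 rev/s.
KE_i = ½ΣIω² = 2664 J; KE_f = ½(1.141)(66.55)² = 2527 J.
Fraction dissipated = (KE_i − KE_f)/KE_i = 0.05144.

fraction ≈ 0.0514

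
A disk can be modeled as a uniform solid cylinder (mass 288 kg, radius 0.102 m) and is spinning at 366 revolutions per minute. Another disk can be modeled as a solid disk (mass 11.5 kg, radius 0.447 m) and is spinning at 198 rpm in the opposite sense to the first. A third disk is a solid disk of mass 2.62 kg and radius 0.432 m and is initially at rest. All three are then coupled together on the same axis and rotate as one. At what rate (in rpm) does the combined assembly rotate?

No external torque acts about the common axis, so total angular momentum is conserved.
Moments of inertia: I_A = ½(288)(0.102)² = 1.498 kg·m²; I_B = ½(11.5)(0.447)² = 1.149 kg·m²; I_C = ½(2.62)(0.432)² = 0.2445 kg·m².
Taking A's sense as positive: L = (1.498)(366) − (1.149)(198) = 320.8 kg·m²·rpm.
Combined I = 1.498 + 1.149 + 0.2445 = 2.892 kg·m².
ω_f = L / I = 320.8 / 2.892 = 111.0 rpm.

|ω_f| ≈ 111 rpm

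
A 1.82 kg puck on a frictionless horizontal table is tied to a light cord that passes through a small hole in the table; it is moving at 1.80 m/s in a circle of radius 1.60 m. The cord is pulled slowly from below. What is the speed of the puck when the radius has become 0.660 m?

Central (radial) force ⇒ zero torque about the center ⇒ m v r is constant.
v₂ = v₁ r₁ / r₂ = (1.80)(1.60) / (0.660) = 4.364 m/s.

v₂ ≈ 4.36 m/s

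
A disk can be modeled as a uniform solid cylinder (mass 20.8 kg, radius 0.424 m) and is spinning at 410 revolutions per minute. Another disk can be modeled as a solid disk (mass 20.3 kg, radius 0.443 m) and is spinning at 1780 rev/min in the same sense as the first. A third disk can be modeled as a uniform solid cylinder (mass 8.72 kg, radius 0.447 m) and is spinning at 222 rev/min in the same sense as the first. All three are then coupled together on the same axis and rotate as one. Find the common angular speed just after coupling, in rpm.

The coupling torques are internal; angular momentum about the shared axis is conserved.
Moments of inertia: I_A = ½(20.8)(0.424)² = 1.870 kg·m²; I_B = ½(20.3)(0.443)² = 1.992 kg·m²; I_C = ½(8.72)(0.447)² = 0.8712 kg·m².
Taking A's sense as positive: L = (1.870)(410) + (1.992)(1780) + (0.8712)(222) = 4506 kg·m²·rpm.
Combined I = 1.870 + 1.992 + 0.8712 = 4.733 kg·m².
ω_f = L / I = 4506 / 4.733 = 952.0 rpm.

|ω_f| ≈ 952 rpm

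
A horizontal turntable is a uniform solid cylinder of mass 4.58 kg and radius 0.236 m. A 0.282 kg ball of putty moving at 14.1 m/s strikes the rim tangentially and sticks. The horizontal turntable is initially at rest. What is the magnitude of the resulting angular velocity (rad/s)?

|ω_f| ≈ 6.55 rad/s

About the axle the impulsive forces during the collision are internal, so angular momentum about that axis is conserved.
I_p = ½(4.58)(0.236)² = 0.1275 kg·m². Taking the sense of the ball of putty's angular momentum as positive, L_{ball} = m v R = (0.282)(14.1)(0.236) = 0.9384 kg·m²/s.
L_i = 0 + 0.9384 = 0.9384 kg·m²/s.
After sticking, I_f = I_p + m R² = 0.1275 + (0.282)(0.236)² = 0.1433 kg·m².
ω_f = L_i / I_f = 0.9384 / 0.1433 = 6.551 rad/s.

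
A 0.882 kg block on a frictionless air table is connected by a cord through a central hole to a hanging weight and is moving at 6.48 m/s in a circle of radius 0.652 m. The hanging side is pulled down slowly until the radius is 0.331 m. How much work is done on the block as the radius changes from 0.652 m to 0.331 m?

W ≈ 53.3 J

The only horizontal force on the mass is along the cord (radial), so it exerts no torque about the hole and angular momentum m v r is conserved.
v₂ = v₁ r₁ / r₂ = (6.48)(0.652) / (0.331) = 12.76 m/s.
W = ΔKE = ½m(v₂² − v₁²) = 53.33 J.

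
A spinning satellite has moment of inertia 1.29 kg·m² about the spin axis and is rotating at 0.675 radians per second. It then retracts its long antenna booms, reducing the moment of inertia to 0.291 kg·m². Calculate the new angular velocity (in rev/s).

ω₂ ≈ 0.476 rev/s

Angular momentum about the spin axis is conserved since the torque about it is zero.
ω₂ = I₁ω₁ / I₂ = (1.290)(0.675 rad/s) / (0.2910) = 2.992 rad/s = 0.4762 rev/s.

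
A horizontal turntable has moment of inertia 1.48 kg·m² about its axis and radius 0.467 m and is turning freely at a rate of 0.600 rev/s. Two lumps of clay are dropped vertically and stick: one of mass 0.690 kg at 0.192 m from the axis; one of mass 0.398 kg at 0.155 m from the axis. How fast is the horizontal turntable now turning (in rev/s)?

ω_f ≈ 0.586 rev/s

No external torque acts about the axis; L_before = L_after.
Added inertia Σmr² = (0.690)(0.192)² + (0.398)(0.155)² = 0.03500 kg·m²; I_f = 1.480 + 0.03500 = 1.515 kg·m².
ω_f = I_p ω_i / I_f = (1.480)(0.600) / 1.515 = 0.5861 rev/s.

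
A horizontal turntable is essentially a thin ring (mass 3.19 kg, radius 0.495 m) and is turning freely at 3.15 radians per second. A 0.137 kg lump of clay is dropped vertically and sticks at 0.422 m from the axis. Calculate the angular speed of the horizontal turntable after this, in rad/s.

ω_f ≈ 3.05 rad/s

No external torque acts about the axis; L_before = L_after.
I_p = (3.19)(0.495)² = 0.7816 kg·m².
Added inertia Σmr² = (0.137)(0.422)² = 0.02440 kg·m²; I_f = 0.7816 + 0.02440 = 0.8060 kg·m².
ω_f = I_p ω_i / I_f = (0.7816)(3.15) / 0.8060 = 3.055 rad/s.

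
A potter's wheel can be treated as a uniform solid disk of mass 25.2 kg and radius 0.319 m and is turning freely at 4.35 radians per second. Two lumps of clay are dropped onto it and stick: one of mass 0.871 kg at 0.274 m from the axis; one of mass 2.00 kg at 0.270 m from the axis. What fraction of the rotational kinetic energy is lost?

fraction ≈ 0.141

No external torque acts about the axis; L_before = L_after.
I_p = ½(25.2)(0.319)² = 1.282 kg·m².
Added inertia Σmr² = (0.871)(0.274)² + (2.00)(0.270)² = 0.2112 kg·m²; I_f = 1.282 + 0.2112 = 1.493 kg·m².
ω_f = I_p ω_i / I_f = (1.282)(4.35) / 1.493 = 3.735 rad/s.
KE_i = ½(1.282)(4.350 rad/s)² = 12.13 J; KE_f = ½(1.493)(3.735)² = 10.42 J.
Fraction lost = 0.1414.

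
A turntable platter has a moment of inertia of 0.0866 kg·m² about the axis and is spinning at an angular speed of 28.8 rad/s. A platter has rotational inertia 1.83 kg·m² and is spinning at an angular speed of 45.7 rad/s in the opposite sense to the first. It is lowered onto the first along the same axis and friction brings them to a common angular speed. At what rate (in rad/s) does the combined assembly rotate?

The coupling torques are internal; angular momentum about the shared axis is conserved.
Taking A's sense as positive: L = (0.08660)(28.8) − (1.830)(45.7) = -81.14 kg·m²·rad/s.
Combined I = 0.08660 + 1.830 = 1.917 kg·m².
ω_f = L / I = -81.14 / 1.917 = -42.33 rad/s.

|ω_f| ≈ 42.3 rad/s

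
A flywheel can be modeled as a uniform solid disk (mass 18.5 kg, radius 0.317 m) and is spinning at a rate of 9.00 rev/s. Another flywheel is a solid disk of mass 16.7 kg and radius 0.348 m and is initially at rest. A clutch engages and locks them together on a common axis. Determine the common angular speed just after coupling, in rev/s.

The coupling torques are internal; angular momentum about the shared axis is conserved.
Moments of inertia: I_A = ½(18.5)(0.317)² = 0.9295 kg·m²; I_B = ½(16.7)(0.348)² = 1.011 kg·m².
Taking A's sense as positive: L = (0.9295)(9.00) = 8.366 kg·m²·rev/s.
Combined I = 0.9295 + 1.011 = 1.941 kg·m².
ω_f = L / I = 8.366 / 1.941 = 4.311 rev/s.

|ω_f| ≈ 4.31 rev/s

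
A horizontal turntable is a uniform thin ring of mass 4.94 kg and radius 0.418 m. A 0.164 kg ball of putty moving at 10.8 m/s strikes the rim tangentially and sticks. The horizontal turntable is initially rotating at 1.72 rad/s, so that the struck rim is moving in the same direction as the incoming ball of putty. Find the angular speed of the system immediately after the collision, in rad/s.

The axle reaction passes through the axle and exerts no torque about it; angular momentum about the axle is conserved through the impact.
I_p = (4.94)(0.418)² = 0.8631 kg·m². Taking the sense of the ball of putty's angular momentum as positive, L_{ball} = m v R = (0.164)(10.8)(0.418) = 0.7404 kg·m²/s.
L_i = +I_p ω_p + m v R = +(0.8631)(1.72) + 0.7404 = 2.225 kg·m²/s.
After sticking, I_f = I_p + m R² = 0.8631 + (0.164)(0.418)² = 0.8918 kg·m².
ω_f = L_i / I_f = 2.225 / 0.8918 = 2.495 rad/s.

|ω_f| ≈ 2.49 rad/s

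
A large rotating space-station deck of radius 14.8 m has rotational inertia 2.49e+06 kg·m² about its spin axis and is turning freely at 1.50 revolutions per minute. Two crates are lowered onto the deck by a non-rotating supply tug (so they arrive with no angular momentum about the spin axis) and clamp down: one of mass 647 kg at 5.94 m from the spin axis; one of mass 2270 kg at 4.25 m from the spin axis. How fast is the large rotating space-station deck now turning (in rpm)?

ω_f ≈ 1.46 rpm

No external torque acts about the spin axis; L_before = L_after.
Added inertia Σmr² = (647)(5.94)² + (2270)(4.25)² = 63830 kg·m²; I_f = 2.490e+06 + 63830 = 2.554e+06 kg·m².
ω_f = I_p ω_i / I_f = (2.490e+06)(1.50) / 2.554e+06 = 1.463 rpm.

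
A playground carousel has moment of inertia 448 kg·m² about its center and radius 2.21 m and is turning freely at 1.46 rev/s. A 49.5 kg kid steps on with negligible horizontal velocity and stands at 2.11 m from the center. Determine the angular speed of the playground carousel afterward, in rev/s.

No external torque acts about the center; L_before = L_after.
Added inertia Σmr² = (49.5)(2.11)² = 220.4 kg·m²; I_f = 448.0 + 220.4 = 668.4 kg·m².
ω_f = I_p ω_i / I_f = (448.0)(1.46) / 668.4 = 0.9786 rev/s.

ω_f ≈ 0.979 rev/s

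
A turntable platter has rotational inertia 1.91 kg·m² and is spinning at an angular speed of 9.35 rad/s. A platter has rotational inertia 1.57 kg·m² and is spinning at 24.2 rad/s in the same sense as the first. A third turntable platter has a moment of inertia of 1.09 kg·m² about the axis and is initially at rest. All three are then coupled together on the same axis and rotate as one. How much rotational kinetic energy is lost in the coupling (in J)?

No external torque acts about the common axis, so total angular momentum is conserved.
Taking A's sense as positive: L = (1.910)(9.35) + (1.570)(24.2) = 55.85 kg·m²·rad/s.
Combined I = 1.910 + 1.570 + 1.090 = 4.570 kg·m².
ω_f = L / I = 55.85 / 4.570 = 12.22 rad/s.
KE_i = ½ΣIω² = 543.2 J; KE_f = ½(4.570)(12.22)² = 341.3 J.

ΔKE lost ≈ 202 J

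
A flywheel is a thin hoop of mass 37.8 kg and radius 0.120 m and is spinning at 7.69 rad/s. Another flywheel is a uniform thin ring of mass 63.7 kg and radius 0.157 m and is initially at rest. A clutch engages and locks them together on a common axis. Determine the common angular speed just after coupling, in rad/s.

The coupling torques are internal; angular momentum about the shared axis is conserved.
Moments of inertia: I_A = (37.8)(0.120)² = 0.5443 kg·m²; I_B = (63.7)(0.157)² = 1.570 kg·m².
Taking A's sense as positive: L = (0.5443)(7.69) = 4.186 kg·m²·rad/s.
Combined I = 0.5443 + 1.570 = 2.114 kg·m².
ω_f = L / I = 4.186 / 2.114 = 1.980 rad/s.

|ω_f| ≈ 1.98 rad/s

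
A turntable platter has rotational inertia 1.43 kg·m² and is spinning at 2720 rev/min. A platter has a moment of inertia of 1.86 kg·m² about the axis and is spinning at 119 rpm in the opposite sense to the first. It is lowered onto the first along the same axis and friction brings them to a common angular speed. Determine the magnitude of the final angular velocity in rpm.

|ω_f| ≈ 1110 rpm

The coupling torques are internal; angular momentum about the shared axis is conserved.
Taking A's sense as positive: L = (1.430)(2720) − (1.860)(119) = 3668 kg·m²·rpm.
Combined I = 1.430 + 1.860 = 3.290 kg·m².
ω_f = L / I = 3668 / 3.290 = 1115 rpm.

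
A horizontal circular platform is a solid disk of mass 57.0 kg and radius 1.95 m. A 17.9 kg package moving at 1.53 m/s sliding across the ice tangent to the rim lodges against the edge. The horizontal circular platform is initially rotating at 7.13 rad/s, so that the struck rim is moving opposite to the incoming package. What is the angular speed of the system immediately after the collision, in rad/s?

The axle reaction passes through the central axle and exerts no torque about it; angular momentum about the central axle is conserved through the impact.
I_p = ½(57.0)(1.95)² = 108.4 kg·m². Taking the sense of the package's angular momentum as positive, L_{package} = m v R = (17.9)(1.53)(1.95) = 53.40 kg·m²/s.
L_i = −I_p ω_p + m v R = −(108.4)(7.13) + 53.40 = -719.3 kg·m²/s.
After sticking, I_f = I_p + m R² = 108.4 + (17.9)(1.95)² = 176.4 kg·m².
ω_f = L_i / I_f = -719.3 / 176.4 = -4.077 rad/s.

|ω_f| ≈ 4.08 rad/s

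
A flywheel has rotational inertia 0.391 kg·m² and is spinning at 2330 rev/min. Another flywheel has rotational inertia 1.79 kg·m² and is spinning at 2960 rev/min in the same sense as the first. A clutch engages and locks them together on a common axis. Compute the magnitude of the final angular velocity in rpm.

|ω_f| ≈ 2850 rpm

No external torque acts about the common axis, so total angular momentum is conserved.
Taking A's sense as positive: L = (0.3910)(2330) + (1.790)(2960) = 6209 kg·m²·rpm.
Combined I = 0.3910 + 1.790 = 2.181 kg·m².
ω_f = L / I = 6209 / 2.181 = 2847 rpm.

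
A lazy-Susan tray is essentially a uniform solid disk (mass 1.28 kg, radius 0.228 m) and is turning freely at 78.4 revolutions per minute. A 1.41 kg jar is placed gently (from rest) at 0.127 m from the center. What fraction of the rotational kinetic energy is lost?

fraction ≈ 0.406

No external torque acts about the center; L_before = L_after.
I_p = ½(1.28)(0.228)² = 0.03327 kg·m².
Added inertia Σmr² = (1.41)(0.127)² = 0.02274 kg·m²; I_f = 0.03327 + 0.02274 = 0.05601 kg·m².
ω_f = I_p ω_i / I_f = (0.03327)(78.4) / 0.05601 = 46.57 rpm.
KE_i = ½(0.03327)(8.210 rad/s)² = 1.121 J; KE_f = ½(0.05601)(4.877)² = 0.6660 J.
Fraction lost = 0.4060.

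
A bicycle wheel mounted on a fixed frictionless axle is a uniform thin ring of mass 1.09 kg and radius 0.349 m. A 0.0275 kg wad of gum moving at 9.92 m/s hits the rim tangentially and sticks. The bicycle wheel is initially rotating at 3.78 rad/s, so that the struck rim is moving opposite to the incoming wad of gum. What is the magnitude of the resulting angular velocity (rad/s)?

|ω_f| ≈ 2.99 rad/s

The axle reaction passes through the axle and exerts no torque about it; angular momentum about the axle is conserved through the impact.
I_p = (1.09)(0.349)² = 0.1328 kg·m². Taking the sense of the wad of gum's angular momentum as positive, L_{wad} = m v R = (0.0275)(9.92)(0.349) = 0.09521 kg·m²/s.
L_i = −I_p ω_p + m v R = −(0.1328)(3.78) + 0.09521 = -0.4066 kg·m²/s.
After sticking, I_f = I_p + m R² = 0.1328 + (0.0275)(0.349)² = 0.1361 kg·m².
ω_f = L_i / I_f = -0.4066 / 0.1361 = -2.988 rad/s.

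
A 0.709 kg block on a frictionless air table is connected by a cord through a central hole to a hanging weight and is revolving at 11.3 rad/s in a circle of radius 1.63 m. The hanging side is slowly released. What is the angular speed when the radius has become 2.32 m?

No torque about the axis ⇒ m r₁² ω₁ = m r₂² ω₂.
ω₂ = ω₁ (r₁/r₂)² = (11.3)(1.63/2.32)² = 5.578 rad/s.

ω₂ ≈ 5.58 rad/s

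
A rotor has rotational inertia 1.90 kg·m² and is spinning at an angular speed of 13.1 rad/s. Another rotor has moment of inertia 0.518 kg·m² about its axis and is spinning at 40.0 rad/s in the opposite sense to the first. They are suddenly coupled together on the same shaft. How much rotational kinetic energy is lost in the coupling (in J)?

ΔKE lost ≈ 574 J

The coupling torques are internal; angular momentum about the shared axis is conserved.
Taking A's sense as positive: L = (1.900)(13.1) − (0.5180)(40.0) = 4.170 kg·m²·rad/s.
Combined I = 1.900 + 0.5180 = 2.418 kg·m².
ω_f = L / I = 4.170 / 2.418 = 1.725 rad/s.
KE_i = ½ΣIω² = 577.4 J; KE_f = ½(2.418)(1.725)² = 3.596 J.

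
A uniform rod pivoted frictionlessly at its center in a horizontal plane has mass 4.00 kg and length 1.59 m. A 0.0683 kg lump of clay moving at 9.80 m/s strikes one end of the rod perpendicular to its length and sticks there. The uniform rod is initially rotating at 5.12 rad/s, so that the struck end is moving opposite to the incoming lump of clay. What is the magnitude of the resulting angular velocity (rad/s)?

|ω_f| ≈ 4.27 rad/s

The axle reaction passes through the pivot and exerts no torque about it; angular momentum about the pivot is conserved through the impact.
I_p = (1/12)(4.00)(1.59)² = 0.8427 kg·m². Taking the sense of the lump of clay's angular momentum as positive, L_{lump} = m v R = (0.0683)(9.80)(1.59/2) = 0.5321 kg·m²/s.
L_i = −I_p ω_p + m v R = −(0.8427)(5.12) + 0.5321 = -3.782 kg·m²/s.
After sticking, I_f = I_p + m R² = 0.8427 + (0.0683)(1.59/2)² = 0.8859 kg·m².
ω_f = L_i / I_f = -3.782 / 0.8859 = -4.270 rad/s.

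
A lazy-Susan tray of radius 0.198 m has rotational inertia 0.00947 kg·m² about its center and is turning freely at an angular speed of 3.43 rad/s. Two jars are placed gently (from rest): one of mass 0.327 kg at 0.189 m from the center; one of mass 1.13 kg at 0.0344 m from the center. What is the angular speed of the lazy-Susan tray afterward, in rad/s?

ω_f ≈ 1.44 rad/s

The added mass arrives with no angular momentum about the center, and any external torque about the center is negligible, so the system's angular momentum is conserved.
Added inertia Σmr² = (0.327)(0.189)² + (1.13)(0.0344)² = 0.01302 kg·m²; I_f = 0.009470 + 0.01302 = 0.02249 kg·m².
ω_f = I_p ω_i / I_f = (0.009470)(3.43) / 0.02249 = 1.444 rad/s.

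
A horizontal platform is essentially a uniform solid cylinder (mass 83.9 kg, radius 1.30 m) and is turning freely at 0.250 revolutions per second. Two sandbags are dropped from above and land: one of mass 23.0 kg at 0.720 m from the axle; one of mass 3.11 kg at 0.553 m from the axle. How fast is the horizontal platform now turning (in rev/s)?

The added mass arrives with no angular momentum about the axle, and any external torque about the axle is negligible, so the system's angular momentum is conserved.
I_p = ½(83.9)(1.30)² = 70.90 kg·m².
Added inertia Σmr² = (23.0)(0.720)² + (3.11)(0.553)² = 12.87 kg·m²; I_f = 70.90 + 12.87 = 83.77 kg·m².
ω_f = I_p ω_i / I_f = (70.90)(0.250) / 83.77 = 0.2116 rev/s.

ω_f ≈ 0.212 rev/s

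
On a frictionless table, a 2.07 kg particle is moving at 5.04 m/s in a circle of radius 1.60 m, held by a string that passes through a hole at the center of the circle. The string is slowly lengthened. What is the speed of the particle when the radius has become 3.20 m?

The only horizontal force on the mass is along the cord (radial), so it exerts no torque about the hole and angular momentum m v r is conserved.
v₂ = v₁ r₁ / r₂ = (5.04)(1.60) / (3.20) = 2.520 m/s.

v₂ ≈ 2.52 m/s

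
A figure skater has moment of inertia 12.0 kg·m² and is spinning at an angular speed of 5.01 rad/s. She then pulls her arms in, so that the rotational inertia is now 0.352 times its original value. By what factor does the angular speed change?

Angular momentum about the spin axis is conserved since the torque about it is zero.
I₂ = 0.352 × 12.0 = 4.224 kg·m².
ω₂/ω₁ = I₁/I₂ = 12.00 / 4.224 = 2.841.

ω₂/ω₁ ≈ 2.84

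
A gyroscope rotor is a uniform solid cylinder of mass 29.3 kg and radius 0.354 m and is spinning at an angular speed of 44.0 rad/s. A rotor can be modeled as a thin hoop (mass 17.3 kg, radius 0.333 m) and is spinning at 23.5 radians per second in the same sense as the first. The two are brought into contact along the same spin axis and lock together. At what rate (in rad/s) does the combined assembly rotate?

|ω_f| ≈ 33.5 rad/s

The coupling torques are internal; angular momentum about the shared axis is conserved.
Moments of inertia: I_A = ½(29.3)(0.354)² = 1.836 kg·m²; I_B = (17.3)(0.333)² = 1.918 kg·m².
Taking A's sense as positive: L = (1.836)(44.0) + (1.918)(23.5) = 125.9 kg·m²·rad/s.
Combined I = 1.836 + 1.918 = 3.754 kg·m².
ω_f = L / I = 125.9 / 3.754 = 33.52 rad/s.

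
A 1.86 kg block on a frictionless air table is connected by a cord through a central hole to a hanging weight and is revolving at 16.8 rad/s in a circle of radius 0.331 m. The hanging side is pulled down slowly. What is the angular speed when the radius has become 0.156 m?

No torque about the axis ⇒ m r₁² ω₁ = m r₂² ω₂.
ω₂ = ω₁ (r₁/r₂)² = (16.8)(0.331/0.156)² = 75.63 rad/s.

ω₂ ≈ 75.6 rad/s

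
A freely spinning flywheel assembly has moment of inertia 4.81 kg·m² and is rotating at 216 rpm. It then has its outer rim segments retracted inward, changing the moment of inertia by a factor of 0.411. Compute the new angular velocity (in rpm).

ω₂ ≈ 526 rpm

No external torque acts about the spin axis, so angular momentum is conserved.
I₂ = 0.411 × 4.81 = 1.977 kg·m².
ω₂ = I₁ω₁ / I₂ = (4.810)(216 rpm) / (1.977) = 525.5 rpm.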